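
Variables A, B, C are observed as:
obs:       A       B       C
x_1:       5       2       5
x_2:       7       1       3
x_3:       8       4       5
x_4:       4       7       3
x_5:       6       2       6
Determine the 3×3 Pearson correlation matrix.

Step 1 — column means:
  mean(A) = (5 + 7 + 8 + 4 + 6) / 5 = 30/5 = 6
  mean(B) = (2 + 1 + 4 + 7 + 2) / 5 = 16/5 = 3.2
  mean(C) = (5 + 3 + 5 + 3 + 6) / 5 = 22/5 = 4.4

Step 2 — sample variances and covariances s[i,j] = (1/(n-1)) · Σ_k (x_{k,i} - mean_i) · (x_{k,j} - mean_j), with n-1 = 4:
  s[A,A] = ((-1)·(-1) + (1)·(1) + (2)·(2) + (-2)·(-2) + (0)·(0)) / 4 = 10/4 = 2.5
  s[A,B] = ((-1)·(-1.2) + (1)·(-2.2) + (2)·(0.8) + (-2)·(3.8) + (0)·(-1.2)) / 4 = -7/4 = -1.75
  s[A,C] = ((-1)·(0.6) + (1)·(-1.4) + (2)·(0.6) + (-2)·(-1.4) + (0)·(1.6)) / 4 = 2/4 = 0.5
  s[B,B] = ((-1.2)·(-1.2) + (-2.2)·(-2.2) + (0.8)·(0.8) + (3.8)·(3.8) + (-1.2)·(-1.2)) / 4 = 22.8/4 = 5.7
  s[B,C] = ((-1.2)·(0.6) + (-2.2)·(-1.4) + (0.8)·(0.6) + (3.8)·(-1.4) + (-1.2)·(1.6)) / 4 = -4.4/4 = -1.1
  s[C,C] = ((0.6)·(0.6) + (-1.4)·(-1.4) + (0.6)·(0.6) + (-1.4)·(-1.4) + (1.6)·(1.6)) / 4 = 7.2/4 = 1.8
  Sample standard deviations s_i = √(s[i,i]):
  s(A) = √(2.5) = 1.5811
  s(B) = √(5.7) = 2.3875
  s(C) = √(1.8) = 1.3416

Step 3 — r_{ij} = s_{ij} / (s_i · s_j):
  r[A,A] = 1 (diagonal).
  r[A,B] = -1.75 / (1.5811 · 2.3875) = -1.75 / 3.7749 = -0.4636
  r[A,C] = 0.5 / (1.5811 · 1.3416) = 0.5 / 2.1213 = 0.2357
  r[B,B] = 1 (diagonal).
  r[B,C] = -1.1 / (2.3875 · 1.3416) = -1.1 / 3.2031 = -0.3434
  r[C,C] = 1 (diagonal).

R is symmetric with unit diagonal. Assembling:

R = [[1, -0.4636, 0.2357],
 [-0.4636, 1, -0.3434],
 [0.2357, -0.3434, 1]]


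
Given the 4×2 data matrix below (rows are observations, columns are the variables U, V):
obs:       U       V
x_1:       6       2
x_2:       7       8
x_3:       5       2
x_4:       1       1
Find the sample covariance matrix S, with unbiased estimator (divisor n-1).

Step 1 — column means:
  mean(U) = (6 + 7 + 5 + 1) / 4 = 19/4 = 4.75
  mean(V) = (2 + 8 + 2 + 1) / 4 = 13/4 = 3.25

Step 2 — sample covariance S[i,j] = (1/(n-1)) · Σ_k (x_{k,i} - mean_i) · (x_{k,j} - mean_j), with n-1 = 3.
  S[U,U] = ((1.25)·(1.25) + (2.25)·(2.25) + (0.25)·(0.25) + (-3.75)·(-3.75)) / 3 = 20.75/3 = 6.9167
  S[U,V] = ((1.25)·(-1.25) + (2.25)·(4.75) + (0.25)·(-1.25) + (-3.75)·(-2.25)) / 3 = 17.25/3 = 5.75
  S[V,V] = ((-1.25)·(-1.25) + (4.75)·(4.75) + (-1.25)·(-1.25) + (-2.25)·(-2.25)) / 3 = 30.75/3 = 10.25

S is symmetric (S[j,i] = S[i,j]). Assembling:

S = [[6.9167, 5.75],
 [5.75, 10.25]]


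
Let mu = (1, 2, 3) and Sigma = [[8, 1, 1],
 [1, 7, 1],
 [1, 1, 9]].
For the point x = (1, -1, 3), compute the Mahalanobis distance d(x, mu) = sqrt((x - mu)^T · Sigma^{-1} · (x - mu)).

Step 1 — centre the observation: (x - mu) = (0, -3, 0).

Step 2 — invert Sigma (cofactor / det for 3×3, or solve directly):
  Sigma^{-1} = [[0.1286, -0.0166, -0.0124],
 [-0.0166, 0.1473, -0.0145],
 [-0.0124, -0.0145, 0.1141]].

Step 3 — form the quadratic (x - mu)^T · Sigma^{-1} · (x - mu):
  Sigma^{-1} · (x - mu) = (0.0498, -0.4419, 0.0436).
  (x - mu)^T · [Sigma^{-1} · (x - mu)] = (0)·(0.0498) + (-3)·(-0.4419) + (0)·(0.0436) = 1.3257.

Step 4 — take square root: d = √(1.3257) ≈ 1.1514.

d(x, mu) = √(1.3257) ≈ 1.1514


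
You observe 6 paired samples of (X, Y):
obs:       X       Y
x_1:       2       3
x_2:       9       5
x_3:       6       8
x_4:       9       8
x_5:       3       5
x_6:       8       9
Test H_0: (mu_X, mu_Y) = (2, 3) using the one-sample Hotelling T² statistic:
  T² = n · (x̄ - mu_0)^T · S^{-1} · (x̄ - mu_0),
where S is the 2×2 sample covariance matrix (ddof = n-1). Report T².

Step 1 — sample mean vector:
  mean(X) = (2 + 9 + 6 + 9 + 3 + 8) / 6 = 37/6 = 6.1667
  mean(Y) = (3 + 5 + 8 + 8 + 5 + 9) / 6 = 38/6 = 6.3333
  x̄ = (6.1667, 6.3333),  deviation x̄ - mu_0 = (6.1667, 6.3333) - (2, 3) = (4.1667, 3.3333).

Step 2 — sample covariance matrix, S[i,j] = (1/(n-1)) · Σ_k (x_{k,i} - mean_i) · (x_{k,j} - mean_j), divisor n-1 = 5:
  S[X,X] = ((-4.1667)·(-4.1667) + (2.8333)·(2.8333) + (-0.1667)·(-0.1667) + (2.8333)·(2.8333) + (-3.1667)·(-3.1667) + (1.8333)·(1.8333)) / 5 = 46.8333/5 = 9.3667
  S[X,Y] = ((-4.1667)·(-3.3333) + (2.8333)·(-1.3333) + (-0.1667)·(1.6667) + (2.8333)·(1.6667) + (-3.1667)·(-1.3333) + (1.8333)·(2.6667)) / 5 = 23.6667/5 = 4.7333
  S[Y,Y] = ((-3.3333)·(-3.3333) + (-1.3333)·(-1.3333) + (1.6667)·(1.6667) + (1.6667)·(1.6667) + (-1.3333)·(-1.3333) + (2.6667)·(2.6667)) / 5 = 27.3333/5 = 5.4667
  S = [[9.3667, 4.7333],
 [4.7333, 5.4667]].

Step 3 — invert S. det(S) = 9.3667·5.4667 - (4.7333)² = 28.8.
  S^{-1} = (1/det) · [[d, -b], [-b, a]] = [[0.1898, -0.1644],
 [-0.1644, 0.3252]].

Step 4 — quadratic form (x̄ - mu_0)^T · S^{-1} · (x̄ - mu_0):
  S^{-1} · (x̄ - mu_0) = (0.2431, 0.3993),
  (x̄ - mu_0)^T · [...] = (4.1667)·(0.2431) + (3.3333)·(0.3993) = 2.3438.

Step 5 — scale by n: T² = 6 · 2.3438 = 14.0625.

T² ≈ 14.0625


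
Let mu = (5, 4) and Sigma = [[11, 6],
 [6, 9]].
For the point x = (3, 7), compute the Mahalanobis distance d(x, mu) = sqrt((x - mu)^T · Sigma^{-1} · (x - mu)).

Step 1 — centre the observation: (x - mu) = (-2, 3).

Step 2 — invert Sigma. det(Sigma) = 11·9 - (6)² = 63.
  Sigma^{-1} = (1/det) · [[d, -b], [-b, a]] = [[0.1429, -0.0952],
 [-0.0952, 0.1746]].

Step 3 — form the quadratic (x - mu)^T · Sigma^{-1} · (x - mu):
  Sigma^{-1} · (x - mu) = (-0.5714, 0.7143).
  (x - mu)^T · [Sigma^{-1} · (x - mu)] = (-2)·(-0.5714) + (3)·(0.7143) = 3.2857.

Step 4 — take square root: d = √(3.2857) ≈ 1.8127.

d(x, mu) = √(3.2857) ≈ 1.8127


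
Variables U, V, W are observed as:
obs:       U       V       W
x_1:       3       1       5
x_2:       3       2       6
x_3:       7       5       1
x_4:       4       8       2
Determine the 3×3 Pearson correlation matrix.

Step 1 — column means:
  mean(U) = (3 + 3 + 7 + 4) / 4 = 17/4 = 4.25
  mean(V) = (1 + 2 + 5 + 8) / 4 = 16/4 = 4
  mean(W) = (5 + 6 + 1 + 2) / 4 = 14/4 = 3.5

Step 2 — sample variances and covariances s[i,j] = (1/(n-1)) · Σ_k (x_{k,i} - mean_i) · (x_{k,j} - mean_j), with n-1 = 3:
  s[U,U] = ((-1.25)·(-1.25) + (-1.25)·(-1.25) + (2.75)·(2.75) + (-0.25)·(-0.25)) / 3 = 10.75/3 = 3.5833
  s[U,V] = ((-1.25)·(-3) + (-1.25)·(-2) + (2.75)·(1) + (-0.25)·(4)) / 3 = 8/3 = 2.6667
  s[U,W] = ((-1.25)·(1.5) + (-1.25)·(2.5) + (2.75)·(-2.5) + (-0.25)·(-1.5)) / 3 = -11.5/3 = -3.8333
  s[V,V] = ((-3)·(-3) + (-2)·(-2) + (1)·(1) + (4)·(4)) / 3 = 30/3 = 10
  s[V,W] = ((-3)·(1.5) + (-2)·(2.5) + (1)·(-2.5) + (4)·(-1.5)) / 3 = -18/3 = -6
  s[W,W] = ((1.5)·(1.5) + (2.5)·(2.5) + (-2.5)·(-2.5) + (-1.5)·(-1.5)) / 3 = 17/3 = 5.6667
  Sample standard deviations s_i = √(s[i,i]):
  s(U) = √(3.5833) = 1.893
  s(V) = √(10) = 3.1623
  s(W) = √(5.6667) = 2.3805

Step 3 — r_{ij} = s_{ij} / (s_i · s_j):
  r[U,U] = 1 (diagonal).
  r[U,V] = 2.6667 / (1.893 · 3.1623) = 2.6667 / 5.9861 = 0.4455
  r[U,W] = -3.8333 / (1.893 · 2.3805) = -3.8333 / 4.5062 = -0.8507
  r[V,V] = 1 (diagonal).
  r[V,W] = -6 / (3.1623 · 2.3805) = -6 / 7.5277 = -0.7971
  r[W,W] = 1 (diagonal).

R is symmetric with unit diagonal. Assembling:

R = [[1, 0.4455, -0.8507],
 [0.4455, 1, -0.7971],
 [-0.8507, -0.7971, 1]]


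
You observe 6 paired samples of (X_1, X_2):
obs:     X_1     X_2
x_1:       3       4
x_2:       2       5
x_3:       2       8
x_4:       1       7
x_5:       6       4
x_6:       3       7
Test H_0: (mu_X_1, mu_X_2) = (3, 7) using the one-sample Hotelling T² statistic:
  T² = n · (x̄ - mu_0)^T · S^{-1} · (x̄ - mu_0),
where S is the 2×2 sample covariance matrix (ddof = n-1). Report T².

Step 1 — sample mean vector:
  mean(X_1) = (3 + 2 + 2 + 1 + 6 + 3) / 6 = 17/6 = 2.8333
  mean(X_2) = (4 + 5 + 8 + 7 + 4 + 7) / 6 = 35/6 = 5.8333
  x̄ = (2.8333, 5.8333),  deviation x̄ - mu_0 = (2.8333, 5.8333) - (3, 7) = (-0.1667, -1.1667).

Step 2 — sample covariance matrix, S[i,j] = (1/(n-1)) · Σ_k (x_{k,i} - mean_i) · (x_{k,j} - mean_j), divisor n-1 = 5:
  S[X_1,X_1] = ((0.1667)·(0.1667) + (-0.8333)·(-0.8333) + (-0.8333)·(-0.8333) + (-1.8333)·(-1.8333) + (3.1667)·(3.1667) + (0.1667)·(0.1667)) / 5 = 14.8333/5 = 2.9667
  S[X_1,X_2] = ((0.1667)·(-1.8333) + (-0.8333)·(-0.8333) + (-0.8333)·(2.1667) + (-1.8333)·(1.1667) + (3.1667)·(-1.8333) + (0.1667)·(1.1667)) / 5 = -9.1667/5 = -1.8333
  S[X_2,X_2] = ((-1.8333)·(-1.8333) + (-0.8333)·(-0.8333) + (2.1667)·(2.1667) + (1.1667)·(1.1667) + (-1.8333)·(-1.8333) + (1.1667)·(1.1667)) / 5 = 14.8333/5 = 2.9667
  S = [[2.9667, -1.8333],
 [-1.8333, 2.9667]].

Step 3 — invert S. det(S) = 2.9667·2.9667 - (-1.8333)² = 5.44.
  S^{-1} = (1/det) · [[d, -b], [-b, a]] = [[0.5453, 0.337],
 [0.337, 0.5453]].

Step 4 — quadratic form (x̄ - mu_0)^T · S^{-1} · (x̄ - mu_0):
  S^{-1} · (x̄ - mu_0) = (-0.4841, -0.6924),
  (x̄ - mu_0)^T · [...] = (-0.1667)·(-0.4841) + (-1.1667)·(-0.6924) = 0.8885.

Step 5 — scale by n: T² = 6 · 0.8885 = 5.3309.

T² ≈ 5.3309


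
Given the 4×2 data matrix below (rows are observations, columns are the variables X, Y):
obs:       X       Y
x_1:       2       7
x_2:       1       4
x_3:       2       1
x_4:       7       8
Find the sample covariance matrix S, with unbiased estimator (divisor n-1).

Step 1 — column means:
  mean(X) = (2 + 1 + 2 + 7) / 4 = 12/4 = 3
  mean(Y) = (7 + 4 + 1 + 8) / 4 = 20/4 = 5

Step 2 — sample covariance S[i,j] = (1/(n-1)) · Σ_k (x_{k,i} - mean_i) · (x_{k,j} - mean_j), with n-1 = 3.
  S[X,X] = ((-1)·(-1) + (-2)·(-2) + (-1)·(-1) + (4)·(4)) / 3 = 22/3 = 7.3333
  S[X,Y] = ((-1)·(2) + (-2)·(-1) + (-1)·(-4) + (4)·(3)) / 3 = 16/3 = 5.3333
  S[Y,Y] = ((2)·(2) + (-1)·(-1) + (-4)·(-4) + (3)·(3)) / 3 = 30/3 = 10

S is symmetric (S[j,i] = S[i,j]). Assembling:

S = [[7.3333, 5.3333],
 [5.3333, 10]]


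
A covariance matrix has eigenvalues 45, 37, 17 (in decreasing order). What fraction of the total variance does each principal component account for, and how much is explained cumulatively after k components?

Step 1 — total variance = trace(Sigma) = Σ λ_i = 45 + 37 + 17 = 99.

Step 2 — fraction explained by component i = λ_i / Σ λ:
  PC1: 45/99 = 0.4545
  PC2: 37/99 = 0.3737
  PC3: 17/99 = 0.1717

Step 3 — cumulative fraction after k components = (λ_1 + ... + λ_k) / Σ λ:
  k = 1: 45/99 = 0.4545
  k = 2: (45 + 37)/99 = 82/99 = 0.8283
  k = 3: (45 + 37 + 17)/99 = 99/99 = 1

Summary (fraction, with percent):

explained: PC1 0.4545 (45.45%), PC2 0.3737 (37.37%), PC3 0.1717 (17.17%);  cumulative: 0.4545, 0.8283, 1


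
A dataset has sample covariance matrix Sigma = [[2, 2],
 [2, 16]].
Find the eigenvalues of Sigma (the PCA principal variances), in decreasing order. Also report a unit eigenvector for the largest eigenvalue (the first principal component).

Step 1 — characteristic polynomial of 2×2 Sigma:
  det(Sigma - λI) = λ² - trace · λ + det = 0.
  trace = 2 + 16 = 18, det = 2·16 - (2)² = 28.
Step 2 — discriminant:
  Δ = trace² - 4·det = 324 - 112 = 212.
Step 3 — eigenvalues:
  λ = (trace ± √Δ)/2 = (18 ± 14.5602)/2,
  λ_1 = 16.2801,  λ_2 = 1.7199.

Step 4 — unit eigenvector for λ_1: solve (Sigma - λ_1 I)v = 0. First row:
  (2 - 16.2801)·v_x + (2)·v_y = 0, i.e. (-14.2801)·v_x + (2)·v_y = 0,
  so v ∝ (b, λ_1 - a) = (2, 14.2801) = u.
  ||u|| = √((2)² + (14.2801)²) = √(207.9215) ≈ 14.4195,
  v_1 = u/||u|| ≈ (0.1387, 0.9903) (||v_1|| = 1).

λ_1 = 16.2801,  λ_2 = 1.7199;  v_1 ≈ (0.1387, 0.9903)


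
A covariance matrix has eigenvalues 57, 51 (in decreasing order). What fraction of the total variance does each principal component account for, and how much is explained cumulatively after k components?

Step 1 — total variance = trace(Sigma) = Σ λ_i = 57 + 51 = 108.

Step 2 — fraction explained by component i = λ_i / Σ λ:
  PC1: 57/108 = 0.5278
  PC2: 51/108 = 0.4722

Step 3 — cumulative fraction after k components = (λ_1 + ... + λ_k) / Σ λ:
  k = 1: 57/108 = 0.5278
  k = 2: (57 + 51)/108 = 108/108 = 1

Summary (fraction, with percent):

explained: PC1 0.5278 (52.78%), PC2 0.4722 (47.22%);  cumulative: 0.5278, 1


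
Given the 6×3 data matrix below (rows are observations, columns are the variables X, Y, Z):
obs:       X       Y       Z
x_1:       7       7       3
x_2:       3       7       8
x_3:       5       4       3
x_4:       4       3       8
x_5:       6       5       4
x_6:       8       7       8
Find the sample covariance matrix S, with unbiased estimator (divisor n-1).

Step 1 — column means:
  mean(X) = (7 + 3 + 5 + 4 + 6 + 8) / 6 = 33/6 = 5.5
  mean(Y) = (7 + 7 + 4 + 3 + 5 + 7) / 6 = 33/6 = 5.5
  mean(Z) = (3 + 8 + 3 + 8 + 4 + 8) / 6 = 34/6 = 5.6667

Step 2 — sample covariance S[i,j] = (1/(n-1)) · Σ_k (x_{k,i} - mean_i) · (x_{k,j} - mean_j), with n-1 = 5.
  S[X,X] = ((1.5)·(1.5) + (-2.5)·(-2.5) + (-0.5)·(-0.5) + (-1.5)·(-1.5) + (0.5)·(0.5) + (2.5)·(2.5)) / 5 = 17.5/5 = 3.5
  S[X,Y] = ((1.5)·(1.5) + (-2.5)·(1.5) + (-0.5)·(-1.5) + (-1.5)·(-2.5) + (0.5)·(-0.5) + (2.5)·(1.5)) / 5 = 6.5/5 = 1.3
  S[X,Z] = ((1.5)·(-2.6667) + (-2.5)·(2.3333) + (-0.5)·(-2.6667) + (-1.5)·(2.3333) + (0.5)·(-1.6667) + (2.5)·(2.3333)) / 5 = -7/5 = -1.4
  S[Y,Y] = ((1.5)·(1.5) + (1.5)·(1.5) + (-1.5)·(-1.5) + (-2.5)·(-2.5) + (-0.5)·(-0.5) + (1.5)·(1.5)) / 5 = 15.5/5 = 3.1
  S[Y,Z] = ((1.5)·(-2.6667) + (1.5)·(2.3333) + (-1.5)·(-2.6667) + (-2.5)·(2.3333) + (-0.5)·(-1.6667) + (1.5)·(2.3333)) / 5 = 2/5 = 0.4
  S[Z,Z] = ((-2.6667)·(-2.6667) + (2.3333)·(2.3333) + (-2.6667)·(-2.6667) + (2.3333)·(2.3333) + (-1.6667)·(-1.6667) + (2.3333)·(2.3333)) / 5 = 33.3333/5 = 6.6667

S is symmetric (S[j,i] = S[i,j]). Assembling:

S = [[3.5, 1.3, -1.4],
 [1.3, 3.1, 0.4],
 [-1.4, 0.4, 6.6667]]


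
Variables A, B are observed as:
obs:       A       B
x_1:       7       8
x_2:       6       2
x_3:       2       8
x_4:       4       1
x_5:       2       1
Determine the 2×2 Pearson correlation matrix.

Step 1 — column means:
  mean(A) = (7 + 6 + 2 + 4 + 2) / 5 = 21/5 = 4.2
  mean(B) = (8 + 2 + 8 + 1 + 1) / 5 = 20/5 = 4

Step 2 — sample variances and covariances s[i,j] = (1/(n-1)) · Σ_k (x_{k,i} - mean_i) · (x_{k,j} - mean_j), with n-1 = 4:
  s[A,A] = ((2.8)·(2.8) + (1.8)·(1.8) + (-2.2)·(-2.2) + (-0.2)·(-0.2) + (-2.2)·(-2.2)) / 4 = 20.8/4 = 5.2
  s[A,B] = ((2.8)·(4) + (1.8)·(-2) + (-2.2)·(4) + (-0.2)·(-3) + (-2.2)·(-3)) / 4 = 6/4 = 1.5
  s[B,B] = ((4)·(4) + (-2)·(-2) + (4)·(4) + (-3)·(-3) + (-3)·(-3)) / 4 = 54/4 = 13.5
  Sample standard deviations s_i = √(s[i,i]):
  s(A) = √(5.2) = 2.2804
  s(B) = √(13.5) = 3.6742

Step 3 — r_{ij} = s_{ij} / (s_i · s_j):
  r[A,A] = 1 (diagonal).
  r[A,B] = 1.5 / (2.2804 · 3.6742) = 1.5 / 8.3785 = 0.179
  r[B,B] = 1 (diagonal).

R is symmetric with unit diagonal. Assembling:

R = [[1, 0.179],
 [0.179, 1]]


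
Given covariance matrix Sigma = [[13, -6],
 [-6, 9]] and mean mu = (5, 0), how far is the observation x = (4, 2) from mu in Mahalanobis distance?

Step 1 — centre the observation: (x - mu) = (-1, 2).

Step 2 — invert Sigma. det(Sigma) = 13·9 - (-6)² = 81.
  Sigma^{-1} = (1/det) · [[d, -b], [-b, a]] = [[0.1111, 0.0741],
 [0.0741, 0.1605]].

Step 3 — form the quadratic (x - mu)^T · Sigma^{-1} · (x - mu):
  Sigma^{-1} · (x - mu) = (0.037, 0.2469).
  (x - mu)^T · [Sigma^{-1} · (x - mu)] = (-1)·(0.037) + (2)·(0.2469) = 0.4568.

Step 4 — take square root: d = √(0.4568) ≈ 0.6759.

d(x, mu) = √(0.4568) ≈ 0.6759


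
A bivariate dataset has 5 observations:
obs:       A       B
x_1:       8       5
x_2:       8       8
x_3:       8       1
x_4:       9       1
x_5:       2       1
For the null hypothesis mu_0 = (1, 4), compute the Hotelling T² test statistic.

Step 1 — sample mean vector:
  mean(A) = (8 + 8 + 8 + 9 + 2) / 5 = 35/5 = 7
  mean(B) = (5 + 8 + 1 + 1 + 1) / 5 = 16/5 = 3.2
  x̄ = (7, 3.2),  deviation x̄ - mu_0 = (7, 3.2) - (1, 4) = (6, -0.8).

Step 2 — sample covariance matrix, S[i,j] = (1/(n-1)) · Σ_k (x_{k,i} - mean_i) · (x_{k,j} - mean_j), divisor n-1 = 4:
  S[A,A] = ((1)·(1) + (1)·(1) + (1)·(1) + (2)·(2) + (-5)·(-5)) / 4 = 32/4 = 8
  S[A,B] = ((1)·(1.8) + (1)·(4.8) + (1)·(-2.2) + (2)·(-2.2) + (-5)·(-2.2)) / 4 = 11/4 = 2.75
  S[B,B] = ((1.8)·(1.8) + (4.8)·(4.8) + (-2.2)·(-2.2) + (-2.2)·(-2.2) + (-2.2)·(-2.2)) / 4 = 40.8/4 = 10.2
  S = [[8, 2.75],
 [2.75, 10.2]].

Step 3 — invert S. det(S) = 8·10.2 - (2.75)² = 74.0375.
  S^{-1} = (1/det) · [[d, -b], [-b, a]] = [[0.1378, -0.0371],
 [-0.0371, 0.1081]].

Step 4 — quadratic form (x̄ - mu_0)^T · S^{-1} · (x̄ - mu_0):
  S^{-1} · (x̄ - mu_0) = (0.8563, -0.3093),
  (x̄ - mu_0)^T · [...] = (6)·(0.8563) + (-0.8)·(-0.3093) = 5.3854.

Step 5 — scale by n: T² = 5 · 5.3854 = 26.9269.

T² ≈ 26.9269


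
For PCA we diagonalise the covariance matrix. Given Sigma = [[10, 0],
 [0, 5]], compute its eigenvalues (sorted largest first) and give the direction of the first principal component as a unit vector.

Step 1 — characteristic polynomial of 2×2 Sigma:
  det(Sigma - λI) = λ² - trace · λ + det = 0.
  trace = 10 + 5 = 15, det = 10·5 - (0)² = 50.
Step 2 — discriminant:
  Δ = trace² - 4·det = 225 - 200 = 25.
Step 3 — eigenvalues:
  λ = (trace ± √Δ)/2 = (15 ± 5)/2,
  λ_1 = 10,  λ_2 = 5.

Step 4 — unit eigenvector for λ_1: Sigma is diagonal, so its eigenvectors are the coordinate axes. λ_1 = 10 is the diagonal entry on the first coordinate axis, hence
  v_1 = (1, 0) (||v_1|| = 1).

λ_1 = 10,  λ_2 = 5;  v_1 ≈ (1, 0)


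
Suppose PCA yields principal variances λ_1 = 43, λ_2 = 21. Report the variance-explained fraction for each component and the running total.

Step 1 — total variance = trace(Sigma) = Σ λ_i = 43 + 21 = 64.

Step 2 — fraction explained by component i = λ_i / Σ λ:
  PC1: 43/64 = 0.6719
  PC2: 21/64 = 0.3281

Step 3 — cumulative fraction after k components = (λ_1 + ... + λ_k) / Σ λ:
  k = 1: 43/64 = 0.6719
  k = 2: (43 + 21)/64 = 64/64 = 1

Summary (fraction, with percent):

explained: PC1 0.6719 (67.19%), PC2 0.3281 (32.81%);  cumulative: 0.6719, 1


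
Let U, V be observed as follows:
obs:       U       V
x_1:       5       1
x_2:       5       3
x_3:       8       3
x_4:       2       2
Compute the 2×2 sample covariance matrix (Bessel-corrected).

Step 1 — column means:
  mean(U) = (5 + 5 + 8 + 2) / 4 = 20/4 = 5
  mean(V) = (1 + 3 + 3 + 2) / 4 = 9/4 = 2.25

Step 2 — sample covariance S[i,j] = (1/(n-1)) · Σ_k (x_{k,i} - mean_i) · (x_{k,j} - mean_j), with n-1 = 3.
  S[U,U] = ((0)·(0) + (0)·(0) + (3)·(3) + (-3)·(-3)) / 3 = 18/3 = 6
  S[U,V] = ((0)·(-1.25) + (0)·(0.75) + (3)·(0.75) + (-3)·(-0.25)) / 3 = 3/3 = 1
  S[V,V] = ((-1.25)·(-1.25) + (0.75)·(0.75) + (0.75)·(0.75) + (-0.25)·(-0.25)) / 3 = 2.75/3 = 0.9167

S is symmetric (S[j,i] = S[i,j]). Assembling:

S = [[6, 1],
 [1, 0.9167]]


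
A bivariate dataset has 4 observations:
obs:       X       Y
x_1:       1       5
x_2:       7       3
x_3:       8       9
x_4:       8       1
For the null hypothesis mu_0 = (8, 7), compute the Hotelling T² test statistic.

Step 1 — sample mean vector:
  mean(X) = (1 + 7 + 8 + 8) / 4 = 24/4 = 6
  mean(Y) = (5 + 3 + 9 + 1) / 4 = 18/4 = 4.5
  x̄ = (6, 4.5),  deviation x̄ - mu_0 = (6, 4.5) - (8, 7) = (-2, -2.5).

Step 2 — sample covariance matrix, S[i,j] = (1/(n-1)) · Σ_k (x_{k,i} - mean_i) · (x_{k,j} - mean_j), divisor n-1 = 3:
  S[X,X] = ((-5)·(-5) + (1)·(1) + (2)·(2) + (2)·(2)) / 3 = 34/3 = 11.3333
  S[X,Y] = ((-5)·(0.5) + (1)·(-1.5) + (2)·(4.5) + (2)·(-3.5)) / 3 = -2/3 = -0.6667
  S[Y,Y] = ((0.5)·(0.5) + (-1.5)·(-1.5) + (4.5)·(4.5) + (-3.5)·(-3.5)) / 3 = 35/3 = 11.6667
  S = [[11.3333, -0.6667],
 [-0.6667, 11.6667]].

Step 3 — invert S. det(S) = 11.3333·11.6667 - (-0.6667)² = 131.7778.
  S^{-1} = (1/det) · [[d, -b], [-b, a]] = [[0.0885, 0.0051],
 [0.0051, 0.086]].

Step 4 — quadratic form (x̄ - mu_0)^T · S^{-1} · (x̄ - mu_0):
  S^{-1} · (x̄ - mu_0) = (-0.1897, -0.2251),
  (x̄ - mu_0)^T · [...] = (-2)·(-0.1897) + (-2.5)·(-0.2251) = 0.9422.

Step 5 — scale by n: T² = 4 · 0.9422 = 3.769.

T² ≈ 3.769


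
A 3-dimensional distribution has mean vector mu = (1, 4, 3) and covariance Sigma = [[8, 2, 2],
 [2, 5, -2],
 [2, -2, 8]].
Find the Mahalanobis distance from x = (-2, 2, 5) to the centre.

Step 1 — centre the observation: (x - mu) = (-3, -2, 2).

Step 2 — invert Sigma (cofactor / det for 3×3, or solve directly):
  Sigma^{-1} = [[0.1636, -0.0909, -0.0636],
 [-0.0909, 0.2727, 0.0909],
 [-0.0636, 0.0909, 0.1636]].

Step 3 — form the quadratic (x - mu)^T · Sigma^{-1} · (x - mu):
  Sigma^{-1} · (x - mu) = (-0.4364, -0.0909, 0.3364).
  (x - mu)^T · [Sigma^{-1} · (x - mu)] = (-3)·(-0.4364) + (-2)·(-0.0909) + (2)·(0.3364) = 2.1636.

Step 4 — take square root: d = √(2.1636) ≈ 1.4709.

d(x, mu) = √(2.1636) ≈ 1.4709


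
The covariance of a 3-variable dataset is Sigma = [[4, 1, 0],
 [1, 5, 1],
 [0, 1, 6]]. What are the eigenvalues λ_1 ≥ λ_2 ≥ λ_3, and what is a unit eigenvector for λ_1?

Step 1 — characteristic polynomial p(λ) = det(λI - Sigma) = λ³ - tr·λ² + c_1·λ - det, where tr = trace, c_1 = sum of the principal 2×2 minors, det = det(Sigma):
  tr = 4 + 5 + 6 = 15,
  c_1 = (4·5 - (1)²) + (4·6 - (0)²) + (5·6 - (1)²) = 19 + 24 + 29 = 72,
  det = 4·(5·6 - (1)²) - (1)·((1)·6 - (1)·(0)) + (0)·((1)·(1) - 5·(0)) = 4·(29) - (1)·(6) + (0)·(1) = 110.
  So p(λ) = λ³ - 15λ² + 72λ - 110.
Step 2 — look for an integer root (rational root theorem: any rational root is an integer divisor of 110). Testing λ = 5:
  p(5) = 125 - 375 + 360 - 110 = 0  ✓
  Dividing out (λ - 5): p(λ) = (λ - 5)(λ² - 10λ + 22).
Step 3 — remaining eigenvalues from the quadratic λ² - 10λ + 22 = 0:
  Δ = 10² - 4·22 = 100 - 88 = 12,  λ = (10 ± √12)/2 = (10 ± 3.4641)/2 ≈ 6.7321 or 3.2679.
  Sorted: λ_1 = 6.7321,  λ_2 = 5,  λ_3 = 3.2679  (check: sum = 15 = tr ✓).

Step 4 — unit eigenvector for λ_1 ≈ 6.7321: v spans the null space of (Sigma - λ_1 I), whose rows are
  r_1 = (-2.7321, 1, 0),  r_2 = (1, -1.7321, 1),  r_3 = (0, 1, -0.7321).
  v is orthogonal to every row, so take v ∝ r_1 × r_2 = ((1)·(1) - (0)·(-1.7321), (0)·(1) - (-2.7321)·(1), (-2.7321)·(-1.7321) - (1)·(1)) ≈ (1, 2.7321, 3.7321).
  Let u = (1, 2.7321, 3.7321).
  ||u|| = √((1)² + (2.7321)² + (3.7321)²) = √(22.3923) ≈ 4.7321,  v_1 = u/||u|| ≈ (0.2113, 0.5774, 0.7887) (||v_1|| = 1).

λ_1 = 6.7321,  λ_2 = 5,  λ_3 = 3.2679;  v_1 ≈ (0.2113, 0.5774, 0.7887)


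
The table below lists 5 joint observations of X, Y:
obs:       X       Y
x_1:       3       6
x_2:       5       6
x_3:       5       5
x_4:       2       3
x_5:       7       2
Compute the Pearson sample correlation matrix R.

Step 1 — column means:
  mean(X) = (3 + 5 + 5 + 2 + 7) / 5 = 22/5 = 4.4
  mean(Y) = (6 + 6 + 5 + 3 + 2) / 5 = 22/5 = 4.4

Step 2 — sample variances and covariances s[i,j] = (1/(n-1)) · Σ_k (x_{k,i} - mean_i) · (x_{k,j} - mean_j), with n-1 = 4:
  s[X,X] = ((-1.4)·(-1.4) + (0.6)·(0.6) + (0.6)·(0.6) + (-2.4)·(-2.4) + (2.6)·(2.6)) / 4 = 15.2/4 = 3.8
  s[X,Y] = ((-1.4)·(1.6) + (0.6)·(1.6) + (0.6)·(0.6) + (-2.4)·(-1.4) + (2.6)·(-2.4)) / 4 = -3.8/4 = -0.95
  s[Y,Y] = ((1.6)·(1.6) + (1.6)·(1.6) + (0.6)·(0.6) + (-1.4)·(-1.4) + (-2.4)·(-2.4)) / 4 = 13.2/4 = 3.3
  Sample standard deviations s_i = √(s[i,i]):
  s(X) = √(3.8) = 1.9494
  s(Y) = √(3.3) = 1.8166

Step 3 — r_{ij} = s_{ij} / (s_i · s_j):
  r[X,X] = 1 (diagonal).
  r[X,Y] = -0.95 / (1.9494 · 1.8166) = -0.95 / 3.5412 = -0.2683
  r[Y,Y] = 1 (diagonal).

R is symmetric with unit diagonal. Assembling:

R = [[1, -0.2683],
 [-0.2683, 1]]


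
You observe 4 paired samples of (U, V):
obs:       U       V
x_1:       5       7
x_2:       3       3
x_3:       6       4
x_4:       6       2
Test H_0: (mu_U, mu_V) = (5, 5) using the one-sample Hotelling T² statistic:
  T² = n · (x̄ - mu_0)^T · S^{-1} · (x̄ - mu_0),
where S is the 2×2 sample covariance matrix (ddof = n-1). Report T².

Step 1 — sample mean vector:
  mean(U) = (5 + 3 + 6 + 6) / 4 = 20/4 = 5
  mean(V) = (7 + 3 + 4 + 2) / 4 = 16/4 = 4
  x̄ = (5, 4),  deviation x̄ - mu_0 = (5, 4) - (5, 5) = (0, -1).

Step 2 — sample covariance matrix, S[i,j] = (1/(n-1)) · Σ_k (x_{k,i} - mean_i) · (x_{k,j} - mean_j), divisor n-1 = 3:
  S[U,U] = ((0)·(0) + (-2)·(-2) + (1)·(1) + (1)·(1)) / 3 = 6/3 = 2
  S[U,V] = ((0)·(3) + (-2)·(-1) + (1)·(0) + (1)·(-2)) / 3 = 0/3 = 0
  S[V,V] = ((3)·(3) + (-1)·(-1) + (0)·(0) + (-2)·(-2)) / 3 = 14/3 = 4.6667
  S = [[2, 0],
 [0, 4.6667]].

Step 3 — invert S. det(S) = 2·4.6667 - (0)² = 9.3333.
  S^{-1} = (1/det) · [[d, -b], [-b, a]] = [[0.5, 0],
 [0, 0.2143]].

Step 4 — quadratic form (x̄ - mu_0)^T · S^{-1} · (x̄ - mu_0):
  S^{-1} · (x̄ - mu_0) = (0, -0.2143),
  (x̄ - mu_0)^T · [...] = (0)·(0) + (-1)·(-0.2143) = 0.2143.

Step 5 — scale by n: T² = 4 · 0.2143 = 0.8571.

T² ≈ 0.8571


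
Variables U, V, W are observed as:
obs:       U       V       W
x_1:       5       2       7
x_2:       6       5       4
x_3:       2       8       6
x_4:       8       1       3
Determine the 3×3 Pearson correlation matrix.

Step 1 — column means:
  mean(U) = (5 + 6 + 2 + 8) / 4 = 21/4 = 5.25
  mean(V) = (2 + 5 + 8 + 1) / 4 = 16/4 = 4
  mean(W) = (7 + 4 + 6 + 3) / 4 = 20/4 = 5

Step 2 — sample variances and covariances s[i,j] = (1/(n-1)) · Σ_k (x_{k,i} - mean_i) · (x_{k,j} - mean_j), with n-1 = 3:
  s[U,U] = ((-0.25)·(-0.25) + (0.75)·(0.75) + (-3.25)·(-3.25) + (2.75)·(2.75)) / 3 = 18.75/3 = 6.25
  s[U,V] = ((-0.25)·(-2) + (0.75)·(1) + (-3.25)·(4) + (2.75)·(-3)) / 3 = -20/3 = -6.6667
  s[U,W] = ((-0.25)·(2) + (0.75)·(-1) + (-3.25)·(1) + (2.75)·(-2)) / 3 = -10/3 = -3.3333
  s[V,V] = ((-2)·(-2) + (1)·(1) + (4)·(4) + (-3)·(-3)) / 3 = 30/3 = 10
  s[V,W] = ((-2)·(2) + (1)·(-1) + (4)·(1) + (-3)·(-2)) / 3 = 5/3 = 1.6667
  s[W,W] = ((2)·(2) + (-1)·(-1) + (1)·(1) + (-2)·(-2)) / 3 = 10/3 = 3.3333
  Sample standard deviations s_i = √(s[i,i]):
  s(U) = √(6.25) = 2.5
  s(V) = √(10) = 3.1623
  s(W) = √(3.3333) = 1.8257

Step 3 — r_{ij} = s_{ij} / (s_i · s_j):
  r[U,U] = 1 (diagonal).
  r[U,V] = -6.6667 / (2.5 · 3.1623) = -6.6667 / 7.9057 = -0.8433
  r[U,W] = -3.3333 / (2.5 · 1.8257) = -3.3333 / 4.5644 = -0.7303
  r[V,V] = 1 (diagonal).
  r[V,W] = 1.6667 / (3.1623 · 1.8257) = 1.6667 / 5.7735 = 0.2887
  r[W,W] = 1 (diagonal).

R is symmetric with unit diagonal. Assembling:

R = [[1, -0.8433, -0.7303],
 [-0.8433, 1, 0.2887],
 [-0.7303, 0.2887, 1]]


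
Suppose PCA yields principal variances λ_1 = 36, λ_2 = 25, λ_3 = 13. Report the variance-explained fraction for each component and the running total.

Step 1 — total variance = trace(Sigma) = Σ λ_i = 36 + 25 + 13 = 74.

Step 2 — fraction explained by component i = λ_i / Σ λ:
  PC1: 36/74 = 0.4865
  PC2: 25/74 = 0.3378
  PC3: 13/74 = 0.1757

Step 3 — cumulative fraction after k components = (λ_1 + ... + λ_k) / Σ λ:
  k = 1: 36/74 = 0.4865
  k = 2: (36 + 25)/74 = 61/74 = 0.8243
  k = 3: (36 + 25 + 13)/74 = 74/74 = 1

Summary (fraction, with percent):

explained: PC1 0.4865 (48.65%), PC2 0.3378 (33.78%), PC3 0.1757 (17.57%);  cumulative: 0.4865, 0.8243, 1


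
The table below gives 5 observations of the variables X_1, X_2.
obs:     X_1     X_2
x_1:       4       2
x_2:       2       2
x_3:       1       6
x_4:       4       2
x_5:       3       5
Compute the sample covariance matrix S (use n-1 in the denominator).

Step 1 — column means:
  mean(X_1) = (4 + 2 + 1 + 4 + 3) / 5 = 14/5 = 2.8
  mean(X_2) = (2 + 2 + 6 + 2 + 5) / 5 = 17/5 = 3.4

Step 2 — sample covariance S[i,j] = (1/(n-1)) · Σ_k (x_{k,i} - mean_i) · (x_{k,j} - mean_j), with n-1 = 4.
  S[X_1,X_1] = ((1.2)·(1.2) + (-0.8)·(-0.8) + (-1.8)·(-1.8) + (1.2)·(1.2) + (0.2)·(0.2)) / 4 = 6.8/4 = 1.7
  S[X_1,X_2] = ((1.2)·(-1.4) + (-0.8)·(-1.4) + (-1.8)·(2.6) + (1.2)·(-1.4) + (0.2)·(1.6)) / 4 = -6.6/4 = -1.65
  S[X_2,X_2] = ((-1.4)·(-1.4) + (-1.4)·(-1.4) + (2.6)·(2.6) + (-1.4)·(-1.4) + (1.6)·(1.6)) / 4 = 15.2/4 = 3.8

S is symmetric (S[j,i] = S[i,j]). Assembling:

S = [[1.7, -1.65],
 [-1.65, 3.8]]


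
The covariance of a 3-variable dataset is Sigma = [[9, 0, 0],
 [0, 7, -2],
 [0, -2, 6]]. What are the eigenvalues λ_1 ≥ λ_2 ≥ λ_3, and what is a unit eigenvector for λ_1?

Step 1 — characteristic polynomial p(λ) = det(λI - Sigma) = λ³ - tr·λ² + c_1·λ - det, where tr = trace, c_1 = sum of the principal 2×2 minors, det = det(Sigma):
  tr = 9 + 7 + 6 = 22,
  c_1 = (9·7 - (0)²) + (9·6 - (0)²) + (7·6 - (-2)²) = 63 + 54 + 38 = 155,
  det = 9·(7·6 - (-2)²) - (0)·((0)·6 - (-2)·(0)) + (0)·((0)·(-2) - 7·(0)) = 9·(38) - (0)·(0) + (0)·(0) = 342.
  So p(λ) = λ³ - 22λ² + 155λ - 342.
Step 2 — look for an integer root (rational root theorem: any rational root is an integer divisor of 342). Testing λ = 9:
  p(9) = 729 - 1782 + 1395 - 342 = 0  ✓
  Dividing out (λ - 9): p(λ) = (λ - 9)(λ² - 13λ + 38).
Step 3 — remaining eigenvalues from the quadratic λ² - 13λ + 38 = 0:
  Δ = 13² - 4·38 = 169 - 152 = 17,  λ = (13 ± √17)/2 = (13 ± 4.1231)/2 ≈ 8.5616 or 4.4384.
  Sorted: λ_1 = 9,  λ_2 = 8.5616,  λ_3 = 4.4384  (check: sum = 22 = tr ✓).

Step 4 — unit eigenvector for λ_1 = 9: v spans the null space of (Sigma - λ_1 I), whose rows are
  r_1 = (0, 0, 0),  r_2 = (0, -2, -2),  r_3 = (0, -2, -3).
  v is orthogonal to every row, so take v ∝ r_2 × r_3 = ((-2)·(-3) - (-2)·(-2), (-2)·(0) - (0)·(-3), (0)·(-2) - (-2)·(0)) = (2, 0, 0).
  Rescale (divide by 2): u = (1, 0, 0).
  ||u|| = √((1)² + (0)² + (0)²) = √(1) = 1,  v_1 = u/||u|| ≈ (1, 0, 0) (||v_1|| = 1).

λ_1 = 9,  λ_2 = 8.5616,  λ_3 = 4.4384;  v_1 ≈ (1, 0, 0)


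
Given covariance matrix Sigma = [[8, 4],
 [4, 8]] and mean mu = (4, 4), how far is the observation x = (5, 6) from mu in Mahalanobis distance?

Step 1 — centre the observation: (x - mu) = (1, 2).

Step 2 — invert Sigma. det(Sigma) = 8·8 - (4)² = 48.
  Sigma^{-1} = (1/det) · [[d, -b], [-b, a]] = [[0.1667, -0.0833],
 [-0.0833, 0.1667]].

Step 3 — form the quadratic (x - mu)^T · Sigma^{-1} · (x - mu):
  Sigma^{-1} · (x - mu) = (0, 0.25).
  (x - mu)^T · [Sigma^{-1} · (x - mu)] = (1)·(0) + (2)·(0.25) = 0.5.

Step 4 — take square root: d = √(0.5) ≈ 0.7071.

d(x, mu) = √(0.5) ≈ 0.7071


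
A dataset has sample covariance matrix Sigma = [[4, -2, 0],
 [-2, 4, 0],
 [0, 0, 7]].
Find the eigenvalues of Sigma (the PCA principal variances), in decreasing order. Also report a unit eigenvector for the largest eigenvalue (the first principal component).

Step 1 — characteristic polynomial p(λ) = det(λI - Sigma) = λ³ - tr·λ² + c_1·λ - det, where tr = trace, c_1 = sum of the principal 2×2 minors, det = det(Sigma):
  tr = 4 + 4 + 7 = 15,
  c_1 = (4·4 - (-2)²) + (4·7 - (0)²) + (4·7 - (0)²) = 12 + 28 + 28 = 68,
  det = 4·(4·7 - (0)²) - (-2)·((-2)·7 - (0)·(0)) + (0)·((-2)·(0) - 4·(0)) = 4·(28) - (-2)·(-14) + (0)·(0) = 84.
  So p(λ) = λ³ - 15λ² + 68λ - 84.
Step 2 — look for an integer root (rational root theorem: any rational root is an integer divisor of 84). Testing λ = 2:
  p(2) = 8 - 60 + 136 - 84 = 0  ✓
  Dividing out (λ - 2): p(λ) = (λ - 2)(λ² - 13λ + 42).
Step 3 — remaining eigenvalues from the quadratic λ² - 13λ + 42 = 0:
  Δ = 13² - 4·42 = 169 - 168 = 1,  λ = (13 ± √1)/2 = (13 ± 1)/2 = 7 or 6.
  Sorted: λ_1 = 7,  λ_2 = 6,  λ_3 = 2  (check: sum = 15 = tr ✓).

Step 4 — unit eigenvector for λ_1 = 7: v spans the null space of (Sigma - λ_1 I), whose rows are
  r_1 = (-3, -2, 0),  r_2 = (-2, -3, 0),  r_3 = (0, 0, 0).
  v is orthogonal to every row, so take v ∝ r_1 × r_2 = ((-2)·(0) - (0)·(-3), (0)·(-2) - (-3)·(0), (-3)·(-3) - (-2)·(-2)) = (0, 0, 5).
  Rescale (divide by 5): u = (0, 0, 1).
  ||u|| = √((0)² + (0)² + (1)²) = √(1) = 1,  v_1 = u/||u|| ≈ (0, 0, 1) (||v_1|| = 1).

λ_1 = 7,  λ_2 = 6,  λ_3 = 2;  v_1 ≈ (0, 0, 1)


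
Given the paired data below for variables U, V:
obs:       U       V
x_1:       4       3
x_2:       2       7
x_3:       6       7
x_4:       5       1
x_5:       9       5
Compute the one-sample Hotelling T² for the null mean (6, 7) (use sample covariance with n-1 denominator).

Step 1 — sample mean vector:
  mean(U) = (4 + 2 + 6 + 5 + 9) / 5 = 26/5 = 5.2
  mean(V) = (3 + 7 + 7 + 1 + 5) / 5 = 23/5 = 4.6
  x̄ = (5.2, 4.6),  deviation x̄ - mu_0 = (5.2, 4.6) - (6, 7) = (-0.8, -2.4).

Step 2 — sample covariance matrix, S[i,j] = (1/(n-1)) · Σ_k (x_{k,i} - mean_i) · (x_{k,j} - mean_j), divisor n-1 = 4:
  S[U,U] = ((-1.2)·(-1.2) + (-3.2)·(-3.2) + (0.8)·(0.8) + (-0.2)·(-0.2) + (3.8)·(3.8)) / 4 = 26.8/4 = 6.7
  S[U,V] = ((-1.2)·(-1.6) + (-3.2)·(2.4) + (0.8)·(2.4) + (-0.2)·(-3.6) + (3.8)·(0.4)) / 4 = -1.6/4 = -0.4
  S[V,V] = ((-1.6)·(-1.6) + (2.4)·(2.4) + (2.4)·(2.4) + (-3.6)·(-3.6) + (0.4)·(0.4)) / 4 = 27.2/4 = 6.8
  S = [[6.7, -0.4],
 [-0.4, 6.8]].

Step 3 — invert S. det(S) = 6.7·6.8 - (-0.4)² = 45.4.
  S^{-1} = (1/det) · [[d, -b], [-b, a]] = [[0.1498, 0.0088],
 [0.0088, 0.1476]].

Step 4 — quadratic form (x̄ - mu_0)^T · S^{-1} · (x̄ - mu_0):
  S^{-1} · (x̄ - mu_0) = (-0.141, -0.3612),
  (x̄ - mu_0)^T · [...] = (-0.8)·(-0.141) + (-2.4)·(-0.3612) = 0.9797.

Step 5 — scale by n: T² = 5 · 0.9797 = 4.8987.

T² ≈ 4.8987


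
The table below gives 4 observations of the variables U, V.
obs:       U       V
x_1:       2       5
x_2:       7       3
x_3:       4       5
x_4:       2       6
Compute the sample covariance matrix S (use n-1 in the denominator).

Step 1 — column means:
  mean(U) = (2 + 7 + 4 + 2) / 4 = 15/4 = 3.75
  mean(V) = (5 + 3 + 5 + 6) / 4 = 19/4 = 4.75

Step 2 — sample covariance S[i,j] = (1/(n-1)) · Σ_k (x_{k,i} - mean_i) · (x_{k,j} - mean_j), with n-1 = 3.
  S[U,U] = ((-1.75)·(-1.75) + (3.25)·(3.25) + (0.25)·(0.25) + (-1.75)·(-1.75)) / 3 = 16.75/3 = 5.5833
  S[U,V] = ((-1.75)·(0.25) + (3.25)·(-1.75) + (0.25)·(0.25) + (-1.75)·(1.25)) / 3 = -8.25/3 = -2.75
  S[V,V] = ((0.25)·(0.25) + (-1.75)·(-1.75) + (0.25)·(0.25) + (1.25)·(1.25)) / 3 = 4.75/3 = 1.5833

S is symmetric (S[j,i] = S[i,j]). Assembling:

S = [[5.5833, -2.75],
 [-2.75, 1.5833]]


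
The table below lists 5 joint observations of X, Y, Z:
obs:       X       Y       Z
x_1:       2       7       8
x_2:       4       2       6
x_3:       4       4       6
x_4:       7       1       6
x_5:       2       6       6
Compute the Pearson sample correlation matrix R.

Step 1 — column means:
  mean(X) = (2 + 4 + 4 + 7 + 2) / 5 = 19/5 = 3.8
  mean(Y) = (7 + 2 + 4 + 1 + 6) / 5 = 20/5 = 4
  mean(Z) = (8 + 6 + 6 + 6 + 6) / 5 = 32/5 = 6.4

Step 2 — sample variances and covariances s[i,j] = (1/(n-1)) · Σ_k (x_{k,i} - mean_i) · (x_{k,j} - mean_j), with n-1 = 4:
  s[X,X] = ((-1.8)·(-1.8) + (0.2)·(0.2) + (0.2)·(0.2) + (3.2)·(3.2) + (-1.8)·(-1.8)) / 4 = 16.8/4 = 4.2
  s[X,Y] = ((-1.8)·(3) + (0.2)·(-2) + (0.2)·(0) + (3.2)·(-3) + (-1.8)·(2)) / 4 = -19/4 = -4.75
  s[X,Z] = ((-1.8)·(1.6) + (0.2)·(-0.4) + (0.2)·(-0.4) + (3.2)·(-0.4) + (-1.8)·(-0.4)) / 4 = -3.6/4 = -0.9
  s[Y,Y] = ((3)·(3) + (-2)·(-2) + (0)·(0) + (-3)·(-3) + (2)·(2)) / 4 = 26/4 = 6.5
  s[Y,Z] = ((3)·(1.6) + (-2)·(-0.4) + (0)·(-0.4) + (-3)·(-0.4) + (2)·(-0.4)) / 4 = 6/4 = 1.5
  s[Z,Z] = ((1.6)·(1.6) + (-0.4)·(-0.4) + (-0.4)·(-0.4) + (-0.4)·(-0.4) + (-0.4)·(-0.4)) / 4 = 3.2/4 = 0.8
  Sample standard deviations s_i = √(s[i,i]):
  s(X) = √(4.2) = 2.0494
  s(Y) = √(6.5) = 2.5495
  s(Z) = √(0.8) = 0.8944

Step 3 — r_{ij} = s_{ij} / (s_i · s_j):
  r[X,X] = 1 (diagonal).
  r[X,Y] = -4.75 / (2.0494 · 2.5495) = -4.75 / 5.2249 = -0.9091
  r[X,Z] = -0.9 / (2.0494 · 0.8944) = -0.9 / 1.833 = -0.491
  r[Y,Y] = 1 (diagonal).
  r[Y,Z] = 1.5 / (2.5495 · 0.8944) = 1.5 / 2.2804 = 0.6578
  r[Z,Z] = 1 (diagonal).

R is symmetric with unit diagonal. Assembling:

R = [[1, -0.9091, -0.491],
 [-0.9091, 1, 0.6578],
 [-0.491, 0.6578, 1]]


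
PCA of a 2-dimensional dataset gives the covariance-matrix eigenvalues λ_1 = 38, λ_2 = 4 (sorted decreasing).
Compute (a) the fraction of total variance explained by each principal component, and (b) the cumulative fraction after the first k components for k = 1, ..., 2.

Step 1 — total variance = trace(Sigma) = Σ λ_i = 38 + 4 = 42.

Step 2 — fraction explained by component i = λ_i / Σ λ:
  PC1: 38/42 = 0.9048
  PC2: 4/42 = 0.0952

Step 3 — cumulative fraction after k components = (λ_1 + ... + λ_k) / Σ λ:
  k = 1: 38/42 = 0.9048
  k = 2: (38 + 4)/42 = 42/42 = 1

Summary (fraction, with percent):

explained: PC1 0.9048 (90.48%), PC2 0.0952 (9.52%);  cumulative: 0.9048, 1


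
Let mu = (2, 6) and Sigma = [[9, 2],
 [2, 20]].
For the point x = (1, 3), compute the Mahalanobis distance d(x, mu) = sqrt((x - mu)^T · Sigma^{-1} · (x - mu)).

Step 1 — centre the observation: (x - mu) = (-1, -3).

Step 2 — invert Sigma. det(Sigma) = 9·20 - (2)² = 176.
  Sigma^{-1} = (1/det) · [[d, -b], [-b, a]] = [[0.1136, -0.0114],
 [-0.0114, 0.0511]].

Step 3 — form the quadratic (x - mu)^T · Sigma^{-1} · (x - mu):
  Sigma^{-1} · (x - mu) = (-0.0795, -0.142).
  (x - mu)^T · [Sigma^{-1} · (x - mu)] = (-1)·(-0.0795) + (-3)·(-0.142) = 0.5057.

Step 4 — take square root: d = √(0.5057) ≈ 0.7111.

d(x, mu) = √(0.5057) ≈ 0.7111


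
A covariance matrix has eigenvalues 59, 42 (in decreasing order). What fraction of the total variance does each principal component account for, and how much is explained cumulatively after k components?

Step 1 — total variance = trace(Sigma) = Σ λ_i = 59 + 42 = 101.

Step 2 — fraction explained by component i = λ_i / Σ λ:
  PC1: 59/101 = 0.5842
  PC2: 42/101 = 0.4158

Step 3 — cumulative fraction after k components = (λ_1 + ... + λ_k) / Σ λ:
  k = 1: 59/101 = 0.5842
  k = 2: (59 + 42)/101 = 101/101 = 1

Summary (fraction, with percent):

explained: PC1 0.5842 (58.42%), PC2 0.4158 (41.58%);  cumulative: 0.5842, 1


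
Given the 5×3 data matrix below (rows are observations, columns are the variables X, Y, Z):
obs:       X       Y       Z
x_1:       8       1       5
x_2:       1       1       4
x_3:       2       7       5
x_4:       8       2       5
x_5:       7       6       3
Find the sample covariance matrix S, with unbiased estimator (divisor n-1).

Step 1 — column means:
  mean(X) = (8 + 1 + 2 + 8 + 7) / 5 = 26/5 = 5.2
  mean(Y) = (1 + 1 + 7 + 2 + 6) / 5 = 17/5 = 3.4
  mean(Z) = (5 + 4 + 5 + 5 + 3) / 5 = 22/5 = 4.4

Step 2 — sample covariance S[i,j] = (1/(n-1)) · Σ_k (x_{k,i} - mean_i) · (x_{k,j} - mean_j), with n-1 = 4.
  S[X,X] = ((2.8)·(2.8) + (-4.2)·(-4.2) + (-3.2)·(-3.2) + (2.8)·(2.8) + (1.8)·(1.8)) / 4 = 46.8/4 = 11.7
  S[X,Y] = ((2.8)·(-2.4) + (-4.2)·(-2.4) + (-3.2)·(3.6) + (2.8)·(-1.4) + (1.8)·(2.6)) / 4 = -7.4/4 = -1.85
  S[X,Z] = ((2.8)·(0.6) + (-4.2)·(-0.4) + (-3.2)·(0.6) + (2.8)·(0.6) + (1.8)·(-1.4)) / 4 = 0.6/4 = 0.15
  S[Y,Y] = ((-2.4)·(-2.4) + (-2.4)·(-2.4) + (3.6)·(3.6) + (-1.4)·(-1.4) + (2.6)·(2.6)) / 4 = 33.2/4 = 8.3
  S[Y,Z] = ((-2.4)·(0.6) + (-2.4)·(-0.4) + (3.6)·(0.6) + (-1.4)·(0.6) + (2.6)·(-1.4)) / 4 = -2.8/4 = -0.7
  S[Z,Z] = ((0.6)·(0.6) + (-0.4)·(-0.4) + (0.6)·(0.6) + (0.6)·(0.6) + (-1.4)·(-1.4)) / 4 = 3.2/4 = 0.8

S is symmetric (S[j,i] = S[i,j]). Assembling:

S = [[11.7, -1.85, 0.15],
 [-1.85, 8.3, -0.7],
 [0.15, -0.7, 0.8]]


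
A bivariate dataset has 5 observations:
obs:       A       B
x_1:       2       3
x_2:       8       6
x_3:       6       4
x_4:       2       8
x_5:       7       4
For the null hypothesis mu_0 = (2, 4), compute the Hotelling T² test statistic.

Step 1 — sample mean vector:
  mean(A) = (2 + 8 + 6 + 2 + 7) / 5 = 25/5 = 5
  mean(B) = (3 + 6 + 4 + 8 + 4) / 5 = 25/5 = 5
  x̄ = (5, 5),  deviation x̄ - mu_0 = (5, 5) - (2, 4) = (3, 1).

Step 2 — sample covariance matrix, S[i,j] = (1/(n-1)) · Σ_k (x_{k,i} - mean_i) · (x_{k,j} - mean_j), divisor n-1 = 4:
  S[A,A] = ((-3)·(-3) + (3)·(3) + (1)·(1) + (-3)·(-3) + (2)·(2)) / 4 = 32/4 = 8
  S[A,B] = ((-3)·(-2) + (3)·(1) + (1)·(-1) + (-3)·(3) + (2)·(-1)) / 4 = -3/4 = -0.75
  S[B,B] = ((-2)·(-2) + (1)·(1) + (-1)·(-1) + (3)·(3) + (-1)·(-1)) / 4 = 16/4 = 4
  S = [[8, -0.75],
 [-0.75, 4]].

Step 3 — invert S. det(S) = 8·4 - (-0.75)² = 31.4375.
  S^{-1} = (1/det) · [[d, -b], [-b, a]] = [[0.1272, 0.0239],
 [0.0239, 0.2545]].

Step 4 — quadratic form (x̄ - mu_0)^T · S^{-1} · (x̄ - mu_0):
  S^{-1} · (x̄ - mu_0) = (0.4056, 0.326),
  (x̄ - mu_0)^T · [...] = (3)·(0.4056) + (1)·(0.326) = 1.5427.

Step 5 — scale by n: T² = 5 · 1.5427 = 7.7137.

T² ≈ 7.7137
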